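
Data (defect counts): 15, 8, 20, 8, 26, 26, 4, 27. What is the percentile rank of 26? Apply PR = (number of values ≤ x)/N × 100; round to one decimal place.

N = 8.
Strictly below 26: 5. Equal to 26: 2.
PR = 7/8 × 100 = 87.5

87.5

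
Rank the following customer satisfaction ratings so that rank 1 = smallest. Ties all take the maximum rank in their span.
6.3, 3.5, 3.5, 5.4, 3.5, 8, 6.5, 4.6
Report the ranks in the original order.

Sorted (ascending): 3.5, 3.5, 3.5, 4.6, 5.4, 6.3, 6.5, 8
The 3 values of 3.5 occupy positions 1–3 → each gets rank 3.

6, 3, 3, 5, 3, 8, 7, 4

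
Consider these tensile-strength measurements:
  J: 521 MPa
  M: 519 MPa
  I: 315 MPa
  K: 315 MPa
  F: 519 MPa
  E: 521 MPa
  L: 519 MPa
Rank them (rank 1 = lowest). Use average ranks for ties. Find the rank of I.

Sorted (ascending): 315, 315, 519, 519, 519, 521, 521
The 2 values of 315 occupy positions 1–2 → average rank (1+2)/2 = 1.5.
The 3 values of 519 occupy positions 3–5 → average rank 4.
The 2 values of 521 occupy positions 6–7 → average rank (6+7)/2 = 6.5.
I has value 315 MPa → rank 1.5.

1.5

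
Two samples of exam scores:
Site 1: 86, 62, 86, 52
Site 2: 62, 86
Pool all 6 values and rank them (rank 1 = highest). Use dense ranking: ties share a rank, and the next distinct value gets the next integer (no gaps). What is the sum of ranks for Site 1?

7

Sorted (descending): 86, 86, 86, 62, 62, 52
The 3 values of 86 share dense rank 1.
The 2 values of 62 share dense rank 2.
Remaining distinct values take the next consecutive integers.
Site 1 values → pooled ranks: 86→1, 62→2, 86→1, 52→3
Rank sum = 1 + 2 + 1 + 3 = 7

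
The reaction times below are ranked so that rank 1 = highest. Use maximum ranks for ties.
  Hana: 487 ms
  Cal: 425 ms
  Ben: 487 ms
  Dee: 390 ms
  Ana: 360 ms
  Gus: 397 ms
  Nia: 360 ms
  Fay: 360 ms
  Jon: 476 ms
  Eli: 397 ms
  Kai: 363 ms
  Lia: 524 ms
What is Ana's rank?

12

Sorted (descending): 524, 487, 487, 476, 425, 397, 397, 390, 363, 360, 360, 360
The 2 values of 487 occupy positions 2–3 → each gets rank 3.
The 2 values of 397 occupy positions 6–7 → each gets rank 7.
The 3 values of 360 occupy positions 10–12 → each gets rank 12.
Ana has value 360 ms → rank 12.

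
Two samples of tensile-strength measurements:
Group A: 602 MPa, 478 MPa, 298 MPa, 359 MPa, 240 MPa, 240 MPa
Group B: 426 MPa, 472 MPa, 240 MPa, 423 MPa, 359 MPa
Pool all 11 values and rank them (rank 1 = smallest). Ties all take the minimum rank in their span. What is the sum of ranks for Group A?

32

Sorted (ascending): 240, 240, 240, 298, 359, 359, 423, 426, 472, 478, 602
The 3 values of 240 occupy positions 1–3 → each gets rank 1.
The 2 values of 359 occupy positions 5–6 → each gets rank 5.
Group A values → pooled ranks: 602→11, 478→10, 298→4, 359→5, 240→1, 240→1
Rank sum = 11 + 10 + 4 + 5 + 1 + 1 = 32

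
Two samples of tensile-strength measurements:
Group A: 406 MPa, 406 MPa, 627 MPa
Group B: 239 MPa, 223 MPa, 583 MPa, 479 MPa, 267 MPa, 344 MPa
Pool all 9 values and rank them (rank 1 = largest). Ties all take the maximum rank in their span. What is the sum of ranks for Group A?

11

Sorted (descending): 627, 583, 479, 406, 406, 344, 267, 239, 223
The 2 values of 406 occupy positions 4–5 → each gets rank 5.
Group A values → pooled ranks: 406→5, 406→5, 627→1
Rank sum = 5 + 5 + 1 = 11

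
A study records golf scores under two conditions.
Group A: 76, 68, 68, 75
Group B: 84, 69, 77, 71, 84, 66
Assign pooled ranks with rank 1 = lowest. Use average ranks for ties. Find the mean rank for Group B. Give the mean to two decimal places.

Sorted (ascending): 66, 68, 68, 69, 71, 75, 76, 77, 84, 84
The 2 values of 68 occupy positions 2–3 → average rank (2+3)/2 = 2.5.
The 2 values of 84 occupy positions 9–10 → average rank (9+10)/2 = 9.5.
Group B values → pooled ranks: 84→9.5, 69→4, 77→8, 71→5, 84→9.5, 66→1
Mean rank = (9.5 + 4 + 8 + 5 + 9.5 + 1) / 6 = 6.17

6.17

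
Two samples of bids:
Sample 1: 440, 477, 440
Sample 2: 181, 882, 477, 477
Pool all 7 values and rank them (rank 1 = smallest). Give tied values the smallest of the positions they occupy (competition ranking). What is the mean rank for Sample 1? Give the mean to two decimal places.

Sorted (ascending): 181, 440, 440, 477, 477, 477, 882
The 2 values of 440 occupy positions 2–3 → each gets rank 2.
The 3 values of 477 occupy positions 4–6 → each gets rank 4.
Sample 1 values → pooled ranks: 440→2, 477→4, 440→2
Mean rank = (2 + 4 + 2) / 3 = 2.67

2.67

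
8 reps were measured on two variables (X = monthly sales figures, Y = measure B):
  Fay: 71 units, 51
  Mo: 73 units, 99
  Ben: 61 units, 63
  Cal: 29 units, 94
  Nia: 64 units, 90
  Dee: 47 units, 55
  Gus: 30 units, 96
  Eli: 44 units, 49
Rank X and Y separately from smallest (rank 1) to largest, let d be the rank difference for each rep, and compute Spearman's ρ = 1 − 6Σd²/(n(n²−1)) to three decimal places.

Ranks of variable 1: 7, 8, 5, 1, 6, 4, 2, 3
Ranks of variable 2: 2, 8, 4, 6, 5, 3, 7, 1
d = r₁ − r₂: 5, 0, 1, -5, 1, 1, -5, 2
d²: 25, 0, 1, 25, 1, 1, 25, 4; Σd² = 82
ρ = 1 − 6·82/(8·63) = 1 − 492/504 = 0.024

0.024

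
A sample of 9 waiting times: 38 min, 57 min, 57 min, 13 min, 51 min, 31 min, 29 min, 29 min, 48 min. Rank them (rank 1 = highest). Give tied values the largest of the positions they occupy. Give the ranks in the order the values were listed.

5, 2, 2, 9, 3, 6, 8, 8, 4

Sorted (descending): 57, 57, 51, 48, 38, 31, 29, 29, 13
The 2 values of 57 occupy positions 1–2 → each gets rank 2.
The 2 values of 29 occupy positions 7–8 → each gets rank 8.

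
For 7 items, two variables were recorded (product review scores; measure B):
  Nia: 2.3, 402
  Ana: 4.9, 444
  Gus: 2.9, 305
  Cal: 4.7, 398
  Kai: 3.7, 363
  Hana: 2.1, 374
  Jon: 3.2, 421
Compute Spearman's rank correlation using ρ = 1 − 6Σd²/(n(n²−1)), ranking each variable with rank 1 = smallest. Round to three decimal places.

0.393

Ranks of variable 1: 2, 7, 3, 6, 5, 1, 4
Ranks of variable 2: 5, 7, 1, 4, 2, 3, 6
d = r₁ − r₂: -3, 0, 2, 2, 3, -2, -2
d²: 9, 0, 4, 4, 9, 4, 4; Σd² = 34
ρ = 1 − 6·34/(7·48) = 1 − 204/336 = 0.393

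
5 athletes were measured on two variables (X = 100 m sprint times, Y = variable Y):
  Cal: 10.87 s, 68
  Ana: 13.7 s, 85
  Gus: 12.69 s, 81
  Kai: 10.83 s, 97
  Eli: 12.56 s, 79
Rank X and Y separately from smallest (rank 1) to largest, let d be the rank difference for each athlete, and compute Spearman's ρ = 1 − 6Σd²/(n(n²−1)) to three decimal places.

Ranks of variable 1: 2, 5, 4, 1, 3
Ranks of variable 2: 1, 4, 3, 5, 2
d = r₁ − r₂: 1, 1, 1, -4, 1
d²: 1, 1, 1, 16, 1; Σd² = 20
ρ = 1 − 6·20/(5·24) = 1 − 120/120 = 0.000

0.000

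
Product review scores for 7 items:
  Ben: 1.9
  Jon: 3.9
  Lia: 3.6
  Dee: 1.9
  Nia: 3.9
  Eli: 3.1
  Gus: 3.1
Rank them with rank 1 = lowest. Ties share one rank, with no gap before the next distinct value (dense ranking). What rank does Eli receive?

Sorted (ascending): 1.9, 1.9, 3.1, 3.1, 3.6, 3.9, 3.9
The 2 values of 1.9 share dense rank 1.
The 2 values of 3.1 share dense rank 2.
The 2 values of 3.9 share dense rank 4.
Remaining distinct values take the next consecutive integers.
Eli has value 3.1 → rank 2.

2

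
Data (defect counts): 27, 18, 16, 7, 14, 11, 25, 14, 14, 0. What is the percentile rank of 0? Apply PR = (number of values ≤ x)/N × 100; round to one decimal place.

10.0

N = 10.
Strictly below 0: 0. Equal to 0: 1.
PR = 1/10 × 100 = 10.0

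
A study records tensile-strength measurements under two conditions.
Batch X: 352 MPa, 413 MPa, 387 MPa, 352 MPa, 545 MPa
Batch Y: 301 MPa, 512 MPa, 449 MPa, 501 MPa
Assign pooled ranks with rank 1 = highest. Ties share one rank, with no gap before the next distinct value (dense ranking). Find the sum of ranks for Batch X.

26

Sorted (descending): 545, 512, 501, 449, 413, 387, 352, 352, 301
The 2 values of 352 share dense rank 7.
Remaining distinct values take the next consecutive integers.
Batch X values → pooled ranks: 352→7, 413→5, 387→6, 352→7, 545→1
Rank sum = 7 + 5 + 6 + 7 + 1 = 26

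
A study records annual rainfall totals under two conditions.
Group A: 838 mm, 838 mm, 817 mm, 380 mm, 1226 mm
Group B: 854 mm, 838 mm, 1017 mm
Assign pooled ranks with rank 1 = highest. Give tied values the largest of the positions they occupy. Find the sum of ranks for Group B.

Sorted (descending): 1226, 1017, 854, 838, 838, 838, 817, 380
The 3 values of 838 occupy positions 4–6 → each gets rank 6.
Group B values → pooled ranks: 854→3, 838→6, 1017→2
Rank sum = 3 + 6 + 2 = 11

11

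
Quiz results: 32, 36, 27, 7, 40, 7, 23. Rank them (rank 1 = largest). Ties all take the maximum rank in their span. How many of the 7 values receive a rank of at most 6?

5

Sorted (descending): 40, 36, 32, 27, 23, 7, 7
The 2 values of 7 occupy positions 6–7 → each gets rank 7.
Ranks ≤ 6: {1, 2, 3, 4, 5} → 5 values.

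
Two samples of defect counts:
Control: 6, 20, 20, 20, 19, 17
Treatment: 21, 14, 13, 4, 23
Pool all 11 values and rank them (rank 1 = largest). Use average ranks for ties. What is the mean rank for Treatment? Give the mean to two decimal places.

Sorted (descending): 23, 21, 20, 20, 20, 19, 17, 14, 13, 6, 4
The 3 values of 20 occupy positions 3–5 → average rank 4.
Treatment values → pooled ranks: 21→2, 14→8, 13→9, 4→11, 23→1
Mean rank = (2 + 8 + 9 + 11 + 1) / 5 = 6.20

6.20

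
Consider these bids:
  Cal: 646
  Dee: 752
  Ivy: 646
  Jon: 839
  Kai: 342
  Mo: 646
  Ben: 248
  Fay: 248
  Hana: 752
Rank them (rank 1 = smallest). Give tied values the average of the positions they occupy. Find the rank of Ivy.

Sorted (ascending): 248, 248, 342, 646, 646, 646, 752, 752, 839
The 2 values of 248 occupy positions 1–2 → average rank (1+2)/2 = 1.5.
The 3 values of 646 occupy positions 4–6 → average rank 5.
The 2 values of 752 occupy positions 7–8 → average rank (7+8)/2 = 7.5.
Ivy has value 646 → rank 5.

5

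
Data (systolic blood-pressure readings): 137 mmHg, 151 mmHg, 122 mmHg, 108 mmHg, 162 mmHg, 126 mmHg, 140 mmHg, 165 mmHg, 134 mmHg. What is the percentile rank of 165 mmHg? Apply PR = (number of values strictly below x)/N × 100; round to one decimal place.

88.9

N = 9.
Strictly below 165: 8. Equal to 165: 1.
PR = 8/9 × 100 = 88.9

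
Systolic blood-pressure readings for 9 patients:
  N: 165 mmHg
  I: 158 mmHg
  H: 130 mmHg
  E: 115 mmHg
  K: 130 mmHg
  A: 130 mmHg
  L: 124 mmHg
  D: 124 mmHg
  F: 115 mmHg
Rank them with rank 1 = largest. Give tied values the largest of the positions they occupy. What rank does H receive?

Sorted (descending): 165, 158, 130, 130, 130, 124, 124, 115, 115
The 3 values of 130 occupy positions 3–5 → each gets rank 5.
The 2 values of 124 occupy positions 6–7 → each gets rank 7.
The 2 values of 115 occupy positions 8–9 → each gets rank 9.
H has value 130 mmHg → rank 5.

5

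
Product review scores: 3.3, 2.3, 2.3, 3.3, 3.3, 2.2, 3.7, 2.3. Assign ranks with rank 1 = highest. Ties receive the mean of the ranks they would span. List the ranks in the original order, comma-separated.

3, 6, 6, 3, 3, 8, 1, 6

Sorted (descending): 3.7, 3.3, 3.3, 3.3, 2.3, 2.3, 2.3, 2.2
The 3 values of 3.3 occupy positions 2–4 → average rank 3.
The 3 values of 2.3 occupy positions 5–7 → average rank 6.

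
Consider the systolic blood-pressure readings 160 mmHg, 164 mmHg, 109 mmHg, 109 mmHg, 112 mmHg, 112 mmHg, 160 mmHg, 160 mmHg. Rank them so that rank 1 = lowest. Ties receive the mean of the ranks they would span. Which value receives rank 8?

164

Sorted (ascending): 109, 109, 112, 112, 160, 160, 160, 164
The 2 values of 109 occupy positions 1–2 → average rank (1+2)/2 = 1.5.
The 2 values of 112 occupy positions 3–4 → average rank (3+4)/2 = 3.5.
The 3 values of 160 occupy positions 5–7 → average rank 6.
Rank 8 → value 164.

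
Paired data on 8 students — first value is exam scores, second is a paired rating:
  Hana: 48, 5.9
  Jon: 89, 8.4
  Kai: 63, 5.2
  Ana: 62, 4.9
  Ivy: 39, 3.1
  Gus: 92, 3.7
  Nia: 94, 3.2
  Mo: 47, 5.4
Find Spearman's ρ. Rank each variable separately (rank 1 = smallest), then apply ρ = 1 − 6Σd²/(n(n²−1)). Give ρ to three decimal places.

Ranks of variable 1: 3, 6, 5, 4, 1, 7, 8, 2
Ranks of variable 2: 7, 8, 5, 4, 1, 3, 2, 6
d = r₁ − r₂: -4, -2, 0, 0, 0, 4, 6, -4
d²: 16, 4, 0, 0, 0, 16, 36, 16; Σd² = 88
ρ = 1 − 6·88/(8·63) = 1 − 528/504 = -0.048

-0.048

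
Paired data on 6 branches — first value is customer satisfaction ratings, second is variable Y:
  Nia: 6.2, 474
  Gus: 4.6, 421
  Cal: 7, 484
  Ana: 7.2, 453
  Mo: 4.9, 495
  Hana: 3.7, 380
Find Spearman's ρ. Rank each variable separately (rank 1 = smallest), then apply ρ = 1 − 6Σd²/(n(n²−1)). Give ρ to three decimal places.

0.486

Ranks of variable 1: 4, 2, 5, 6, 3, 1
Ranks of variable 2: 4, 2, 5, 3, 6, 1
d = r₁ − r₂: 0, 0, 0, 3, -3, 0
d²: 0, 0, 0, 9, 9, 0; Σd² = 18
ρ = 1 − 6·18/(6·35) = 1 − 108/210 = 0.486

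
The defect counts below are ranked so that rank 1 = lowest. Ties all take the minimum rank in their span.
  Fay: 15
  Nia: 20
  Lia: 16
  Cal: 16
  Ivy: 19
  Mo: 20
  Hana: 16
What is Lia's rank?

Sorted (ascending): 15, 16, 16, 16, 19, 20, 20
The 3 values of 16 occupy positions 2–4 → each gets rank 2.
The 2 values of 20 occupy positions 6–7 → each gets rank 6.
Lia has value 16 → rank 2.

2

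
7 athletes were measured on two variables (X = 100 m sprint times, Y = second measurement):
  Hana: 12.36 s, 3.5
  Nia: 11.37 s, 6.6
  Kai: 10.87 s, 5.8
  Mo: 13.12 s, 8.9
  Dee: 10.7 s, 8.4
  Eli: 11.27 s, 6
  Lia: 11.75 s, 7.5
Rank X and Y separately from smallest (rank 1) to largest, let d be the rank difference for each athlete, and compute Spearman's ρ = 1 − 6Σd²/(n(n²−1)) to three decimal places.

Ranks of variable 1: 6, 4, 2, 7, 1, 3, 5
Ranks of variable 2: 1, 4, 2, 7, 6, 3, 5
d = r₁ − r₂: 5, 0, 0, 0, -5, 0, 0
d²: 25, 0, 0, 0, 25, 0, 0; Σd² = 50
ρ = 1 − 6·50/(7·48) = 1 − 300/336 = 0.107

0.107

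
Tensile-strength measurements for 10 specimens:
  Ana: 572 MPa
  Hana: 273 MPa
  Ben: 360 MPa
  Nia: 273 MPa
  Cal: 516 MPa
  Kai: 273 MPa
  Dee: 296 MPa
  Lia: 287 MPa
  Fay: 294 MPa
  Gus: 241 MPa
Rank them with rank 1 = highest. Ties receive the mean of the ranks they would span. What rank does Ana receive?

Sorted (descending): 572, 516, 360, 296, 294, 287, 273, 273, 273, 241
The 3 values of 273 occupy positions 7–9 → average rank 8.
Ana has value 572 MPa → rank 1.

1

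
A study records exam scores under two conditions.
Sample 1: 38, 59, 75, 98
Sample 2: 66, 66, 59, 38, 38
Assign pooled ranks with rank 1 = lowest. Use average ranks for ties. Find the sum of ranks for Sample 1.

Sorted (ascending): 38, 38, 38, 59, 59, 66, 66, 75, 98
The 3 values of 38 occupy positions 1–3 → average rank 2.
The 2 values of 59 occupy positions 4–5 → average rank (4+5)/2 = 4.5.
The 2 values of 66 occupy positions 6–7 → average rank (6+7)/2 = 6.5.
Sample 1 values → pooled ranks: 38→2, 59→4.5, 75→8, 98→9
Rank sum = 2 + 4.5 + 8 + 9 = 23.5

23.5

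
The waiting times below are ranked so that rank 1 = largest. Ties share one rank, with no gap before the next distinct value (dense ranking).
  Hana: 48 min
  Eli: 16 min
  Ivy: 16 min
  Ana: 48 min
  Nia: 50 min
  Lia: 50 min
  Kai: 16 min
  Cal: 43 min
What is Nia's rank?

1

Sorted (descending): 50, 50, 48, 48, 43, 16, 16, 16
The 2 values of 50 share dense rank 1.
The 2 values of 48 share dense rank 2.
The 3 values of 16 share dense rank 4.
Remaining distinct values take the next consecutive integers.
Nia has value 50 min → rank 1.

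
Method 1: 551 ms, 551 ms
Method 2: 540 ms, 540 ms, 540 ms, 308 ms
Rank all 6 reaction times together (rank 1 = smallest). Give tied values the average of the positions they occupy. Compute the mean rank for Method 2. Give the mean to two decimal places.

2.50

Sorted (ascending): 308, 540, 540, 540, 551, 551
The 3 values of 540 occupy positions 2–4 → average rank 3.
The 2 values of 551 occupy positions 5–6 → average rank (5+6)/2 = 5.5.
Method 2 values → pooled ranks: 540→3, 540→3, 540→3, 308→1
Mean rank = (3 + 3 + 3 + 1) / 4 = 2.50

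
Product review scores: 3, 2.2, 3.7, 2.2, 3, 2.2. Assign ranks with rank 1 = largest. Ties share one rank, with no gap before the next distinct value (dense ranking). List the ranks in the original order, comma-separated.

2, 3, 1, 3, 2, 3

Sorted (descending): 3.7, 3, 3, 2.2, 2.2, 2.2
The 2 values of 3 share dense rank 2.
The 3 values of 2.2 share dense rank 3.
Remaining distinct values take the next consecutive integers.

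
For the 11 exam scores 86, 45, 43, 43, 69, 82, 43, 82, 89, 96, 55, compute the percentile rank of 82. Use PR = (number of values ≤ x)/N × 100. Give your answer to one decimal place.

72.7

N = 11.
Strictly below 82: 6. Equal to 82: 2.
PR = 8/11 × 100 = 72.7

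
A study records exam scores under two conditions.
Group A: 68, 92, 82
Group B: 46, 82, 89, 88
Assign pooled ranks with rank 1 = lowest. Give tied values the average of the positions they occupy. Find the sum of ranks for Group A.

Sorted (ascending): 46, 68, 82, 82, 88, 89, 92
The 2 values of 82 occupy positions 3–4 → average rank (3+4)/2 = 3.5.
Group A values → pooled ranks: 68→2, 92→7, 82→3.5
Rank sum = 2 + 7 + 3.5 = 12.5

12.5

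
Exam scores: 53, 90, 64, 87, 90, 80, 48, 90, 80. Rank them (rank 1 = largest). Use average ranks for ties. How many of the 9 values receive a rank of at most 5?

Sorted (descending): 90, 90, 90, 87, 80, 80, 64, 53, 48
The 3 values of 90 occupy positions 1–3 → average rank 2.
The 2 values of 80 occupy positions 5–6 → average rank (5+6)/2 = 5.5.
Ranks ≤ 5: {2, 2, 2, 4} → 4 values.

4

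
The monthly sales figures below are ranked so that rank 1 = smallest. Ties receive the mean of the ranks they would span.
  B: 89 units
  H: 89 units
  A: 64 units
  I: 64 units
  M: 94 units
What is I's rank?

Sorted (ascending): 64, 64, 89, 89, 94
The 2 values of 64 occupy positions 1–2 → average rank (1+2)/2 = 1.5.
The 2 values of 89 occupy positions 3–4 → average rank (3+4)/2 = 3.5.
I has value 64 units → rank 1.5.

1.5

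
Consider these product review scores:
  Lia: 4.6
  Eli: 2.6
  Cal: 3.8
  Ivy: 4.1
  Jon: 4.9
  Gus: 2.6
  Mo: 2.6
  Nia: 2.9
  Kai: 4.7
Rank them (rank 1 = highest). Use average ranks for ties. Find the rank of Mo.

8

Sorted (descending): 4.9, 4.7, 4.6, 4.1, 3.8, 2.9, 2.6, 2.6, 2.6
The 3 values of 2.6 occupy positions 7–9 → average rank 8.
Mo has value 2.6 → rank 8.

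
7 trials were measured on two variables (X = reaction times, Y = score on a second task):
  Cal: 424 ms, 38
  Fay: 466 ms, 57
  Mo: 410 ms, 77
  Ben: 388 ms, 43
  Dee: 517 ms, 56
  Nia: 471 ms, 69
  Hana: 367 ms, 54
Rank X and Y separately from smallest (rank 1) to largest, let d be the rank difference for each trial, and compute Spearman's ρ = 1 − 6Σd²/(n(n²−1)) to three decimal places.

0.321

Ranks of variable 1: 4, 5, 3, 2, 7, 6, 1
Ranks of variable 2: 1, 5, 7, 2, 4, 6, 3
d = r₁ − r₂: 3, 0, -4, 0, 3, 0, -2
d²: 9, 0, 16, 0, 9, 0, 4; Σd² = 38
ρ = 1 − 6·38/(7·48) = 1 − 228/336 = 0.321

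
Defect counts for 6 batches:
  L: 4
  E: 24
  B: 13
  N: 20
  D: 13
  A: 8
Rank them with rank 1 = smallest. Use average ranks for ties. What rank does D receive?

3.5

Sorted (ascending): 4, 8, 13, 13, 20, 24
The 2 values of 13 occupy positions 3–4 → average rank (3+4)/2 = 3.5.
D has value 13 → rank 3.5.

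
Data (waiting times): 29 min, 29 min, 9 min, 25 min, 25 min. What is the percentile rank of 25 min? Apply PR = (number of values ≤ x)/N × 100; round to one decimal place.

N = 5.
Strictly below 25: 1. Equal to 25: 2.
PR = 3/5 × 100 = 60.0

60.0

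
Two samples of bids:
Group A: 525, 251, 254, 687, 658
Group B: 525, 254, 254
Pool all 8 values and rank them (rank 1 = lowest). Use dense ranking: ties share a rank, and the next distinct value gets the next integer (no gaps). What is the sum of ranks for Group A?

15

Sorted (ascending): 251, 254, 254, 254, 525, 525, 658, 687
The 3 values of 254 share dense rank 2.
The 2 values of 525 share dense rank 3.
Remaining distinct values take the next consecutive integers.
Group A values → pooled ranks: 525→3, 251→1, 254→2, 687→5, 658→4
Rank sum = 3 + 1 + 2 + 5 + 4 = 15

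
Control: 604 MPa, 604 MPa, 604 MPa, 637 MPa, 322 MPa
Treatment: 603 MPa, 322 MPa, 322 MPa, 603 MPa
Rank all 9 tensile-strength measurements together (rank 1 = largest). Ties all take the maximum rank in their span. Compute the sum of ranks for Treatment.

30

Sorted (descending): 637, 604, 604, 604, 603, 603, 322, 322, 322
The 3 values of 604 occupy positions 2–4 → each gets rank 4.
The 2 values of 603 occupy positions 5–6 → each gets rank 6.
The 3 values of 322 occupy positions 7–9 → each gets rank 9.
Treatment values → pooled ranks: 603→6, 322→9, 322→9, 603→6
Rank sum = 6 + 9 + 9 + 6 = 30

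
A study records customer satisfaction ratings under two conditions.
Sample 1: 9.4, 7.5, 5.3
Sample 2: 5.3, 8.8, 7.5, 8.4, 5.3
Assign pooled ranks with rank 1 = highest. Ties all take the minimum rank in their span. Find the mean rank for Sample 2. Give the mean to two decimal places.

Sorted (descending): 9.4, 8.8, 8.4, 7.5, 7.5, 5.3, 5.3, 5.3
The 2 values of 7.5 occupy positions 4–5 → each gets rank 4.
The 3 values of 5.3 occupy positions 6–8 → each gets rank 6.
Sample 2 values → pooled ranks: 5.3→6, 8.8→2, 7.5→4, 8.4→3, 5.3→6
Mean rank = (6 + 2 + 4 + 3 + 6) / 5 = 4.20

4.20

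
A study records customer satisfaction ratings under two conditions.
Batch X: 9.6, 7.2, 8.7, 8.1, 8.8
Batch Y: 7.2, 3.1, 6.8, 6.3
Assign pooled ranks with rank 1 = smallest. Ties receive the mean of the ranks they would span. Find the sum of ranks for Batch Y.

10.5

Sorted (ascending): 3.1, 6.3, 6.8, 7.2, 7.2, 8.1, 8.7, 8.8, 9.6
The 2 values of 7.2 occupy positions 4–5 → average rank (4+5)/2 = 4.5.
Batch Y values → pooled ranks: 7.2→4.5, 3.1→1, 6.8→3, 6.3→2
Rank sum = 4.5 + 1 + 3 + 2 = 10.5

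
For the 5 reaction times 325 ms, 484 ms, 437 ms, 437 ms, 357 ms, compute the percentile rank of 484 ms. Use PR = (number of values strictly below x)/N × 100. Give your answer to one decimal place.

80.0

N = 5.
Strictly below 484: 4. Equal to 484: 1.
PR = 4/5 × 100 = 80.0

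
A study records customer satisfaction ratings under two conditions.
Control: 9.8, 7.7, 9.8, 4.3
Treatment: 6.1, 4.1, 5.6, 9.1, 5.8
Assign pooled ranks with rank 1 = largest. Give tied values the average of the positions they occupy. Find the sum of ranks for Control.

Sorted (descending): 9.8, 9.8, 9.1, 7.7, 6.1, 5.8, 5.6, 4.3, 4.1
The 2 values of 9.8 occupy positions 1–2 → average rank (1+2)/2 = 1.5.
Control values → pooled ranks: 9.8→1.5, 7.7→4, 9.8→1.5, 4.3→8
Rank sum = 1.5 + 4 + 1.5 + 8 = 15

15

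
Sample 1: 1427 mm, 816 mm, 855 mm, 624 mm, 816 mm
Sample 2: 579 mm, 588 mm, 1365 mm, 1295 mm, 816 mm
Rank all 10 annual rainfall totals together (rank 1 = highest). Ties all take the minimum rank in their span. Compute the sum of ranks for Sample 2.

29

Sorted (descending): 1427, 1365, 1295, 855, 816, 816, 816, 624, 588, 579
The 3 values of 816 occupy positions 5–7 → each gets rank 5.
Sample 2 values → pooled ranks: 579→10, 588→9, 1365→2, 1295→3, 816→5
Rank sum = 10 + 9 + 2 + 3 + 5 = 29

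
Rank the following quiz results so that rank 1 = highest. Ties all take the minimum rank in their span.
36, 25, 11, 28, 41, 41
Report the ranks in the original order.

Sorted (descending): 41, 41, 36, 28, 25, 11
The 2 values of 41 occupy positions 1–2 → each gets rank 1.

3, 5, 6, 4, 1, 1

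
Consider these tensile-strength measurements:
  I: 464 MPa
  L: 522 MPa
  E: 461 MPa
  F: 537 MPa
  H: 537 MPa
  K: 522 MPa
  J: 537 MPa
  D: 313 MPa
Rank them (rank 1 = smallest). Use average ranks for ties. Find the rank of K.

4.5

Sorted (ascending): 313, 461, 464, 522, 522, 537, 537, 537
The 2 values of 522 occupy positions 4–5 → average rank (4+5)/2 = 4.5.
The 3 values of 537 occupy positions 6–8 → average rank 7.
K has value 522 MPa → rank 4.5.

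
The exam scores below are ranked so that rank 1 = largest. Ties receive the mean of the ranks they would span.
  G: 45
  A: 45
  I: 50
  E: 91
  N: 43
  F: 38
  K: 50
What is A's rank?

Sorted (descending): 91, 50, 50, 45, 45, 43, 38
The 2 values of 50 occupy positions 2–3 → average rank (2+3)/2 = 2.5.
The 2 values of 45 occupy positions 4–5 → average rank (4+5)/2 = 4.5.
A has value 45 → rank 4.5.

4.5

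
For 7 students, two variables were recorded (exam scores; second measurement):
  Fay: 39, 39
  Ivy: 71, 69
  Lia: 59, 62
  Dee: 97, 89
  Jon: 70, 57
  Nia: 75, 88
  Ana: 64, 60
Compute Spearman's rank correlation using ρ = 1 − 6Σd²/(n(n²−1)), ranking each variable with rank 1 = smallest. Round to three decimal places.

Ranks of variable 1: 1, 5, 2, 7, 4, 6, 3
Ranks of variable 2: 1, 5, 4, 7, 2, 6, 3
d = r₁ − r₂: 0, 0, -2, 0, 2, 0, 0
d²: 0, 0, 4, 0, 4, 0, 0; Σd² = 8
ρ = 1 − 6·8/(7·48) = 1 − 48/336 = 0.857

0.857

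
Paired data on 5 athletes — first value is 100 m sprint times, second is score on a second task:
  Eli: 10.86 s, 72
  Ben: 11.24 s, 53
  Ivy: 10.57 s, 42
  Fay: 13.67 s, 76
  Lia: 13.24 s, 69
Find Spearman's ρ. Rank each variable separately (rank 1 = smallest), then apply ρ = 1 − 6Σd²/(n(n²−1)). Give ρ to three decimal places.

0.700

Ranks of variable 1: 2, 3, 1, 5, 4
Ranks of variable 2: 4, 2, 1, 5, 3
d = r₁ − r₂: -2, 1, 0, 0, 1
d²: 4, 1, 0, 0, 1; Σd² = 6
ρ = 1 − 6·6/(5·24) = 1 − 36/120 = 0.700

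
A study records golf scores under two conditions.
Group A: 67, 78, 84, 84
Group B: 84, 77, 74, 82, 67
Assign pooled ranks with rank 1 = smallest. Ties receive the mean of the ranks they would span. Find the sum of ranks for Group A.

Sorted (ascending): 67, 67, 74, 77, 78, 82, 84, 84, 84
The 2 values of 67 occupy positions 1–2 → average rank (1+2)/2 = 1.5.
The 3 values of 84 occupy positions 7–9 → average rank 8.
Group A values → pooled ranks: 67→1.5, 78→5, 84→8, 84→8
Rank sum = 1.5 + 5 + 8 + 8 = 22.5

22.5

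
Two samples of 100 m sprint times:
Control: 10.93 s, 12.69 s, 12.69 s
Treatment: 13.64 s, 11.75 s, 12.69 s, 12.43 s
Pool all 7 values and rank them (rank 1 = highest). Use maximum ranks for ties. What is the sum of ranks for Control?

Sorted (descending): 13.64, 12.69, 12.69, 12.69, 12.43, 11.75, 10.93
The 3 values of 12.69 occupy positions 2–4 → each gets rank 4.
Control values → pooled ranks: 10.93→7, 12.69→4, 12.69→4
Rank sum = 7 + 4 + 4 = 15

15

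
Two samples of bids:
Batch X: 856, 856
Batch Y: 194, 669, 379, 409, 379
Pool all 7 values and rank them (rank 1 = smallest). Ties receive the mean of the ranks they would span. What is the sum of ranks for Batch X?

13

Sorted (ascending): 194, 379, 379, 409, 669, 856, 856
The 2 values of 379 occupy positions 2–3 → average rank (2+3)/2 = 2.5.
The 2 values of 856 occupy positions 6–7 → average rank (6+7)/2 = 6.5.
Batch X values → pooled ranks: 856→6.5, 856→6.5
Rank sum = 6.5 + 6.5 = 13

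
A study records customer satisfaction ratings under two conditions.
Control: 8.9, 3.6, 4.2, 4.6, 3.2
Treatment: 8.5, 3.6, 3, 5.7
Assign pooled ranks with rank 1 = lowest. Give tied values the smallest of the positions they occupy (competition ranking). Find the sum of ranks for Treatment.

Sorted (ascending): 3, 3.2, 3.6, 3.6, 4.2, 4.6, 5.7, 8.5, 8.9
The 2 values of 3.6 occupy positions 3–4 → each gets rank 3.
Treatment values → pooled ranks: 8.5→8, 3.6→3, 3→1, 5.7→7
Rank sum = 8 + 3 + 1 + 7 = 19

19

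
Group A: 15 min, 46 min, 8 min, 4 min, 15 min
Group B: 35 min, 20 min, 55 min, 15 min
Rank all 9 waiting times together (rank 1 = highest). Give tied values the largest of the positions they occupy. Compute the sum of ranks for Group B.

Sorted (descending): 55, 46, 35, 20, 15, 15, 15, 8, 4
The 3 values of 15 occupy positions 5–7 → each gets rank 7.
Group B values → pooled ranks: 35→3, 20→4, 55→1, 15→7
Rank sum = 3 + 4 + 1 + 7 = 15

15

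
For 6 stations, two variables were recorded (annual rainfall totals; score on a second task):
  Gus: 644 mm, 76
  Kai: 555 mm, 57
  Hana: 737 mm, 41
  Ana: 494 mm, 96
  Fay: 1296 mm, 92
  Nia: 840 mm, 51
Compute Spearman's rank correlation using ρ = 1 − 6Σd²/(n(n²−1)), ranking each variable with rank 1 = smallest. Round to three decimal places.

-0.314

Ranks of variable 1: 3, 2, 4, 1, 6, 5
Ranks of variable 2: 4, 3, 1, 6, 5, 2
d = r₁ − r₂: -1, -1, 3, -5, 1, 3
d²: 1, 1, 9, 25, 1, 9; Σd² = 46
ρ = 1 − 6·46/(6·35) = 1 − 276/210 = -0.314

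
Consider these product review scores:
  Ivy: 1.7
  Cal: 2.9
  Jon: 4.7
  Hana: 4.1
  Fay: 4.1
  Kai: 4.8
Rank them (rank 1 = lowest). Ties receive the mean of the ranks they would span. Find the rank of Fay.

3.5

Sorted (ascending): 1.7, 2.9, 4.1, 4.1, 4.7, 4.8
The 2 values of 4.1 occupy positions 3–4 → average rank (3+4)/2 = 3.5.
Fay has value 4.1 → rank 3.5.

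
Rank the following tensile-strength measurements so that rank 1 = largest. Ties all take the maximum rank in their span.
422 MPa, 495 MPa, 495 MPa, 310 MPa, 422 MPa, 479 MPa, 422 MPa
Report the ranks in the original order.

6, 2, 2, 7, 6, 3, 6

Sorted (descending): 495, 495, 479, 422, 422, 422, 310
The 2 values of 495 occupy positions 1–2 → each gets rank 2.
The 3 values of 422 occupy positions 4–6 → each gets rank 6.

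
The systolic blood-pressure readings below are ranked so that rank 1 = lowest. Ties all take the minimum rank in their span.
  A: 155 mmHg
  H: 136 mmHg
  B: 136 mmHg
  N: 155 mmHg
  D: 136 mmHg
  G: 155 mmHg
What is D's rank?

1

Sorted (ascending): 136, 136, 136, 155, 155, 155
The 3 values of 136 occupy positions 1–3 → each gets rank 1.
The 3 values of 155 occupy positions 4–6 → each gets rank 4.
D has value 136 mmHg → rank 1.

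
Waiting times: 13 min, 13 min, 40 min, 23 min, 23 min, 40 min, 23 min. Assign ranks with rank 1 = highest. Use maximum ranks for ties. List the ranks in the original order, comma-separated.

Sorted (descending): 40, 40, 23, 23, 23, 13, 13
The 2 values of 40 occupy positions 1–2 → each gets rank 2.
The 3 values of 23 occupy positions 3–5 → each gets rank 5.
The 2 values of 13 occupy positions 6–7 → each gets rank 7.

7, 7, 2, 5, 5, 2, 5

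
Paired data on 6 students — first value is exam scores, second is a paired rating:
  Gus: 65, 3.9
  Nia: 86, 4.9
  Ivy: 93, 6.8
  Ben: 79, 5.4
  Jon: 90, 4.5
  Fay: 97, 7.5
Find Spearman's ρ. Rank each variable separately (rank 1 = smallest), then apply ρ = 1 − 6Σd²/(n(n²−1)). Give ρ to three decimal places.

0.771

Ranks of variable 1: 1, 3, 5, 2, 4, 6
Ranks of variable 2: 1, 3, 5, 4, 2, 6
d = r₁ − r₂: 0, 0, 0, -2, 2, 0
d²: 0, 0, 0, 4, 4, 0; Σd² = 8
ρ = 1 − 6·8/(6·35) = 1 − 48/210 = 0.771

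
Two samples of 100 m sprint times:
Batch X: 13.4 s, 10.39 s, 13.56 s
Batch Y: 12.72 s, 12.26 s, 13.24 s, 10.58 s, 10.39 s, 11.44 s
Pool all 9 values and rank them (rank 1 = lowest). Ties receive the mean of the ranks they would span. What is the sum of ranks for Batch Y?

26.5

Sorted (ascending): 10.39, 10.39, 10.58, 11.44, 12.26, 12.72, 13.24, 13.4, 13.56
The 2 values of 10.39 occupy positions 1–2 → average rank (1+2)/2 = 1.5.
Batch Y values → pooled ranks: 12.72→6, 12.26→5, 13.24→7, 10.58→3, 10.39→1.5, 11.44→4
Rank sum = 6 + 5 + 7 + 3 + 1.5 + 4 = 26.5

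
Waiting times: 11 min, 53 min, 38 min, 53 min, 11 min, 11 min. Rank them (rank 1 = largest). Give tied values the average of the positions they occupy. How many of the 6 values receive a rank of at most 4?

Sorted (descending): 53, 53, 38, 11, 11, 11
The 2 values of 53 occupy positions 1–2 → average rank (1+2)/2 = 1.5.
The 3 values of 11 occupy positions 4–6 → average rank 5.
Ranks ≤ 4: {1.5, 1.5, 3} → 3 values.

3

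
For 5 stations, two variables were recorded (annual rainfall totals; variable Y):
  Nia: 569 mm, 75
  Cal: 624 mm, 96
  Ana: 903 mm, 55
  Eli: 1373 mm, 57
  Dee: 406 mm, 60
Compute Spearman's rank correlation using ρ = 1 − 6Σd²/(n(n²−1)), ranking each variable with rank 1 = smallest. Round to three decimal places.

Ranks of variable 1: 2, 3, 4, 5, 1
Ranks of variable 2: 4, 5, 1, 2, 3
d = r₁ − r₂: -2, -2, 3, 3, -2
d²: 4, 4, 9, 9, 4; Σd² = 30
ρ = 1 − 6·30/(5·24) = 1 − 180/120 = -0.500

-0.500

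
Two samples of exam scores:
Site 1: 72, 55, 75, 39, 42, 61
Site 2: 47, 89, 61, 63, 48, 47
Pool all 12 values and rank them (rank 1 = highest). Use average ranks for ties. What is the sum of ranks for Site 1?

40.5

Sorted (descending): 89, 75, 72, 63, 61, 61, 55, 48, 47, 47, 42, 39
The 2 values of 61 occupy positions 5–6 → average rank (5+6)/2 = 5.5.
The 2 values of 47 occupy positions 9–10 → average rank (9+10)/2 = 9.5.
Site 1 values → pooled ranks: 72→3, 55→7, 75→2, 39→12, 42→11, 61→5.5
Rank sum = 3 + 7 + 2 + 12 + 11 + 5.5 = 40.5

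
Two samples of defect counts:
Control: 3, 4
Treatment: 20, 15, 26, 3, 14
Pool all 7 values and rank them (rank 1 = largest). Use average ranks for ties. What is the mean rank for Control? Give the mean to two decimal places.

Sorted (descending): 26, 20, 15, 14, 4, 3, 3
The 2 values of 3 occupy positions 6–7 → average rank (6+7)/2 = 6.5.
Control values → pooled ranks: 3→6.5, 4→5
Mean rank = (6.5 + 5) / 2 = 5.75

5.75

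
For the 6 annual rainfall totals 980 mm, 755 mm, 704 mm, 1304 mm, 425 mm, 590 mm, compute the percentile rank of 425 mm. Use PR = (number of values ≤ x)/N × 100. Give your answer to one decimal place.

N = 6.
Strictly below 425: 0. Equal to 425: 1.
PR = 1/6 × 100 = 16.7

16.7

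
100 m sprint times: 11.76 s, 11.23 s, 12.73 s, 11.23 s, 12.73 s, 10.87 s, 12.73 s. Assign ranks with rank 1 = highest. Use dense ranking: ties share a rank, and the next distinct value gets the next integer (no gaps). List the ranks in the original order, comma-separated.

Sorted (descending): 12.73, 12.73, 12.73, 11.76, 11.23, 11.23, 10.87
The 3 values of 12.73 share dense rank 1.
The 2 values of 11.23 share dense rank 3.
Remaining distinct values take the next consecutive integers.

2, 3, 1, 3, 1, 4, 1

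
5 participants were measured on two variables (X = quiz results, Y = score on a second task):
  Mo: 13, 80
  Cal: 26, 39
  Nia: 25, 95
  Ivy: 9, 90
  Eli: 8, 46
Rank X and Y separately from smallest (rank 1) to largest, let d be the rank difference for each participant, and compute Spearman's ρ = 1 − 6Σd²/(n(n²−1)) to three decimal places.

-0.100

Ranks of variable 1: 3, 5, 4, 2, 1
Ranks of variable 2: 3, 1, 5, 4, 2
d = r₁ − r₂: 0, 4, -1, -2, -1
d²: 0, 16, 1, 4, 1; Σd² = 22
ρ = 1 − 6·22/(5·24) = 1 − 132/120 = -0.100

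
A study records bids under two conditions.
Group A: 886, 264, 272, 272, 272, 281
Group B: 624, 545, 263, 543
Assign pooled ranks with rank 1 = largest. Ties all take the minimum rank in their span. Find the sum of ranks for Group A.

33

Sorted (descending): 886, 624, 545, 543, 281, 272, 272, 272, 264, 263
The 3 values of 272 occupy positions 6–8 → each gets rank 6.
Group A values → pooled ranks: 886→1, 264→9, 272→6, 272→6, 272→6, 281→5
Rank sum = 1 + 9 + 6 + 6 + 6 + 5 = 33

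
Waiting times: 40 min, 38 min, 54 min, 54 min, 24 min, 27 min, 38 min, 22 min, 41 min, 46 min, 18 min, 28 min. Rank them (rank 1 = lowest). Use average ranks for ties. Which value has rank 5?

Sorted (ascending): 18, 22, 24, 27, 28, 38, 38, 40, 41, 46, 54, 54
The 2 values of 38 occupy positions 6–7 → average rank (6+7)/2 = 6.5.
The 2 values of 54 occupy positions 11–12 → average rank (11+12)/2 = 11.5.
Rank 5 → value 28.

28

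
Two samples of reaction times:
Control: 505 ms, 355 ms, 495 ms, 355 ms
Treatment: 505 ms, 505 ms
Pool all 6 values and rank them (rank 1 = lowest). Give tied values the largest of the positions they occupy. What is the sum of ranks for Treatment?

Sorted (ascending): 355, 355, 495, 505, 505, 505
The 2 values of 355 occupy positions 1–2 → each gets rank 2.
The 3 values of 505 occupy positions 4–6 → each gets rank 6.
Treatment values → pooled ranks: 505→6, 505→6
Rank sum = 6 + 6 = 12

12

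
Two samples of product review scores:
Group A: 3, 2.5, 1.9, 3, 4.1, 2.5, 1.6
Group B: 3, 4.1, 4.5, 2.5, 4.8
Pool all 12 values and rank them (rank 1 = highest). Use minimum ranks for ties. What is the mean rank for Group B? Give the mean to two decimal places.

3.80

Sorted (descending): 4.8, 4.5, 4.1, 4.1, 3, 3, 3, 2.5, 2.5, 2.5, 1.9, 1.6
The 2 values of 4.1 occupy positions 3–4 → each gets rank 3.
The 3 values of 3 occupy positions 5–7 → each gets rank 5.
The 3 values of 2.5 occupy positions 8–10 → each gets rank 8.
Group B values → pooled ranks: 3→5, 4.1→3, 4.5→2, 2.5→8, 4.8→1
Mean rank = (5 + 3 + 2 + 8 + 1) / 5 = 3.80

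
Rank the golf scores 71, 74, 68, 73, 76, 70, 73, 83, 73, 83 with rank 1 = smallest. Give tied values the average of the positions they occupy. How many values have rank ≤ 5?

6

Sorted (ascending): 68, 70, 71, 73, 73, 73, 74, 76, 83, 83
The 3 values of 73 occupy positions 4–6 → average rank 5.
The 2 values of 83 occupy positions 9–10 → average rank (9+10)/2 = 9.5.
Ranks ≤ 5: {1, 2, 3, 5, 5, 5} → 6 values.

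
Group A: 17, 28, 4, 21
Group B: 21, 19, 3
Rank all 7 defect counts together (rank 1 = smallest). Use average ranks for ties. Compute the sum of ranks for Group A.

Sorted (ascending): 3, 4, 17, 19, 21, 21, 28
The 2 values of 21 occupy positions 5–6 → average rank (5+6)/2 = 5.5.
Group A values → pooled ranks: 17→3, 28→7, 4→2, 21→5.5
Rank sum = 3 + 7 + 2 + 5.5 = 17.5

17.5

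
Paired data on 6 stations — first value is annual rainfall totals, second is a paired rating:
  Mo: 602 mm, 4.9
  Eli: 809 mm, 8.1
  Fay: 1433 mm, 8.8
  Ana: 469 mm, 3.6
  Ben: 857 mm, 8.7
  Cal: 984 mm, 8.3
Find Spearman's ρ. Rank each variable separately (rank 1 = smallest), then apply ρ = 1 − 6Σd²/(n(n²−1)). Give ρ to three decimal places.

Ranks of variable 1: 2, 3, 6, 1, 4, 5
Ranks of variable 2: 2, 3, 6, 1, 5, 4
d = r₁ − r₂: 0, 0, 0, 0, -1, 1
d²: 0, 0, 0, 0, 1, 1; Σd² = 2
ρ = 1 − 6·2/(6·35) = 1 − 12/210 = 0.943

0.943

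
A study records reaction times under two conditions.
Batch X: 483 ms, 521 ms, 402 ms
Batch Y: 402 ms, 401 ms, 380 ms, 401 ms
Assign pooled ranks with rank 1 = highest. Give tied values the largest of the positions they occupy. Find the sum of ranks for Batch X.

Sorted (descending): 521, 483, 402, 402, 401, 401, 380
The 2 values of 402 occupy positions 3–4 → each gets rank 4.
The 2 values of 401 occupy positions 5–6 → each gets rank 6.
Batch X values → pooled ranks: 483→2, 521→1, 402→4
Rank sum = 2 + 1 + 4 = 7

7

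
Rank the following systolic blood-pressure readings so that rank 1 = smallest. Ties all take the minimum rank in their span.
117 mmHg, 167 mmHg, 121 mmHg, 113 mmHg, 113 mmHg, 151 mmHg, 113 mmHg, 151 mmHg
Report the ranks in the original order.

4, 8, 5, 1, 1, 6, 1, 6

Sorted (ascending): 113, 113, 113, 117, 121, 151, 151, 167
The 3 values of 113 occupy positions 1–3 → each gets rank 1.
The 2 values of 151 occupy positions 6–7 → each gets rank 6.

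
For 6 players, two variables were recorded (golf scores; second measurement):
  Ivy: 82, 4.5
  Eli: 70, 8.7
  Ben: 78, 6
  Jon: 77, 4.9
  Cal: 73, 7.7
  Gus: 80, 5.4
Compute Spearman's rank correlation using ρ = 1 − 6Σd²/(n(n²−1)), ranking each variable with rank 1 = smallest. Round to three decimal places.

Ranks of variable 1: 6, 1, 4, 3, 2, 5
Ranks of variable 2: 1, 6, 4, 2, 5, 3
d = r₁ − r₂: 5, -5, 0, 1, -3, 2
d²: 25, 25, 0, 1, 9, 4; Σd² = 64
ρ = 1 − 6·64/(6·35) = 1 − 384/210 = -0.829

-0.829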